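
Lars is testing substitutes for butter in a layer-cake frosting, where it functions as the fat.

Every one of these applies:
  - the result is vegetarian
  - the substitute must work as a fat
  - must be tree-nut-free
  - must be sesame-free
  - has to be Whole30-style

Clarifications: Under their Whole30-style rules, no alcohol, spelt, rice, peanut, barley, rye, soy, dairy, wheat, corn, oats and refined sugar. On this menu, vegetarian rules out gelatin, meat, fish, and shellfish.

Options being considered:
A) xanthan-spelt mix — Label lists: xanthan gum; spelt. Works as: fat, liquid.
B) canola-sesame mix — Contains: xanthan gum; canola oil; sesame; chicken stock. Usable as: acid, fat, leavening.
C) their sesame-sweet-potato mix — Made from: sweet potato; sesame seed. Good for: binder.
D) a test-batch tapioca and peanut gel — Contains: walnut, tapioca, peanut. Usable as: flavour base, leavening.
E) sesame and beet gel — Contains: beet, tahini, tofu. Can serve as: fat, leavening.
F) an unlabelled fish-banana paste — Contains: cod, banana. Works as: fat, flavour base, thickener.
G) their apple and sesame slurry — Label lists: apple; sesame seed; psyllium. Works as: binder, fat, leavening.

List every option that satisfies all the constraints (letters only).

A: has spelt, so not Whole30-style — no
B: has chicken stock, so not vegetarian; has sesame, so not sesame-free — out
C: not usable as a fat; has sesame seed, so not sesame-free — no
D: not usable as a fat; has peanut, so not Whole30-style (and 1 more) — reject
E: has tofu, so not Whole30-style; has tahini, so not sesame-free — no
F: has cod, so not vegetarian — out
G: has sesame seed, so not sesame-free — out

none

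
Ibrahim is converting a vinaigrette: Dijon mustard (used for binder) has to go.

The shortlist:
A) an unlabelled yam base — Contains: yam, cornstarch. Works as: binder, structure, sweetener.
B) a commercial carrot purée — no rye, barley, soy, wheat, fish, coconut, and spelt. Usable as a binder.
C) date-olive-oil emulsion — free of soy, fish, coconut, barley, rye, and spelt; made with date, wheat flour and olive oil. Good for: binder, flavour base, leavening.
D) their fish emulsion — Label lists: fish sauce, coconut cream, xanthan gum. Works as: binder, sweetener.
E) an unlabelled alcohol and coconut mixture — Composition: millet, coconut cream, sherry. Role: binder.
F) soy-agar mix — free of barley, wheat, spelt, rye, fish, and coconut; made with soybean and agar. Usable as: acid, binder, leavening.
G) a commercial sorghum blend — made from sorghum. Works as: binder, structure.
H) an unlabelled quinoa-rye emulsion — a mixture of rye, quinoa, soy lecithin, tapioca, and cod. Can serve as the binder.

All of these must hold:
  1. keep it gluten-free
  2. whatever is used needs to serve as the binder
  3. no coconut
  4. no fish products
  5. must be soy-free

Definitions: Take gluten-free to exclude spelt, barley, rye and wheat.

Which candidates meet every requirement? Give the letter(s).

A: only cornstarch and yam; none excluded — keep
B: no soy, gluten-free — OK
C: has wheat flour, so not gluten-free — out
D: has fish sauce, so not fish-free; has coconut cream, so not coconut-free — reject
E: has coconut cream, so not coconut-free — reject
F: has soybean, so not soy-free — no
G: every rule checks out — keep
H: has rye, so not gluten-free; has cod, so not fish-free (and 1 more) — reject

A, B, G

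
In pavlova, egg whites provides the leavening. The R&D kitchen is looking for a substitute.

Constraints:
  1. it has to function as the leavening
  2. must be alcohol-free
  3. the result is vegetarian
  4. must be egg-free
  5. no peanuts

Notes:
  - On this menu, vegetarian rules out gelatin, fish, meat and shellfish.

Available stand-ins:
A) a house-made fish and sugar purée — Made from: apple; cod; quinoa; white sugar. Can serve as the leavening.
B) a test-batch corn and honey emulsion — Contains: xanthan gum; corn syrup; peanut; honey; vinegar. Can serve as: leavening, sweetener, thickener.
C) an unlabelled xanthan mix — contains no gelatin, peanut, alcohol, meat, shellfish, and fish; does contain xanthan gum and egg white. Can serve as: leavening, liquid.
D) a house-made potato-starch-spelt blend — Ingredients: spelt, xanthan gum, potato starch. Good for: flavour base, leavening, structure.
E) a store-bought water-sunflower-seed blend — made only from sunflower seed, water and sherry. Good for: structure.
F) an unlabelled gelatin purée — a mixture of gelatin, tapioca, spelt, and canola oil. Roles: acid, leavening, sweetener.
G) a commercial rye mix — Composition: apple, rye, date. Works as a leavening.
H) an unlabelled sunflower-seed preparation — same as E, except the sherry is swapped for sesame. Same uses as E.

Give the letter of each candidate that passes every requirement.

A: has cod, so not vegetarian — no
B: has peanut, so not peanut-free — no
C: has egg white, so not egg-free — no
D: works as a leavening, no alcohol, no peanut — valid
E: not usable as a leavening; has sherry, so not alcohol-free — out
F: has gelatin, so not vegetarian — out
G: all constraints satisfied — keep
H: not usable as a leavening — reject

D, G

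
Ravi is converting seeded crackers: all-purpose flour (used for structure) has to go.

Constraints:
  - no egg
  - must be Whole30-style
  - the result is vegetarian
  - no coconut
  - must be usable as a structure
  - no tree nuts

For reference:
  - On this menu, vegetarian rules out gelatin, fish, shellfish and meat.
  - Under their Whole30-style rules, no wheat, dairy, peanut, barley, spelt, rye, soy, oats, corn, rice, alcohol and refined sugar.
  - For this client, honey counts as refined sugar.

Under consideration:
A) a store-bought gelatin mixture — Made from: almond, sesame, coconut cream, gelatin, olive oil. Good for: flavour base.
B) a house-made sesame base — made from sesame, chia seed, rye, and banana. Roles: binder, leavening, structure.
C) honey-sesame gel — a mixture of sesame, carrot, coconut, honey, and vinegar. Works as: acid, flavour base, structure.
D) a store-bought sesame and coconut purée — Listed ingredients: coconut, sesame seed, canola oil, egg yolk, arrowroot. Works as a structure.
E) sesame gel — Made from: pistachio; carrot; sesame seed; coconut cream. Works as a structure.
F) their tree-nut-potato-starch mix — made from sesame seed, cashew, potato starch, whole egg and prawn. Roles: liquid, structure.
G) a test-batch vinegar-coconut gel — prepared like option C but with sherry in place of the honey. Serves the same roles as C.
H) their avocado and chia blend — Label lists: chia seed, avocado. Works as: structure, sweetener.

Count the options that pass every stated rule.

1

A: not usable as a structure; has gelatin, so not vegetarian (and 2 more) — reject
B: has rye, so not Whole30-style — no
C: has honey, so not Whole30-style; has coconut, so not coconut-free — out
D: has coconut, so not coconut-free; has egg yolk, so not egg-free — no
E: has coconut cream, so not coconut-free; has pistachio, so not tree-nut-free — no
F: has prawn, so not vegetarian; has whole egg, so not egg-free (and 1 more) — reject
G: has sherry, so not Whole30-style; has coconut, so not coconut-free — out
H: works as a structure, no tree nuts, Whole30-style — valid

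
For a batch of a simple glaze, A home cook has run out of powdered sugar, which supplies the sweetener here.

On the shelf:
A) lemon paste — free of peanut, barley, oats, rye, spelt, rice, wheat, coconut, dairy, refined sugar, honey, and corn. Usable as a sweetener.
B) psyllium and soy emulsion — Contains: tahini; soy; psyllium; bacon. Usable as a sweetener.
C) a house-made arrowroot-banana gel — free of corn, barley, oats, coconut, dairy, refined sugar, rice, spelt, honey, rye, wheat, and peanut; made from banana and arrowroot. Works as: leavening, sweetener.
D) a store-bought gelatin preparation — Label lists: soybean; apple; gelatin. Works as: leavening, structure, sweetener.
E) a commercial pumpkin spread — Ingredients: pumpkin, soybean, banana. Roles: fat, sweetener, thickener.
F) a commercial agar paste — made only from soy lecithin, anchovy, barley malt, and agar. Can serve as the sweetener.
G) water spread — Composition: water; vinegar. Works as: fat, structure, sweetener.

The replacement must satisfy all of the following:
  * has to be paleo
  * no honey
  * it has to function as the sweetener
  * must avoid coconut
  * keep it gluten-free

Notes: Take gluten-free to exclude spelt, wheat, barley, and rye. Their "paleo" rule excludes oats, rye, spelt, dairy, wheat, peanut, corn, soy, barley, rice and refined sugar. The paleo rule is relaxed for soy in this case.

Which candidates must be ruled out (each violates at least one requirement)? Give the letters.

A: no honey, no coconut — valid
B: soy is permitted under the paleo carve-out; nothing else excluded — OK
C: gluten-free, no honey — OK
D: soy is permitted under the paleo carve-out; nothing else excluded — valid
E: soy is permitted under the paleo carve-out; nothing else excluded — keep
F: has barley malt, so not gluten-free; has barley malt, so not paleo — no
G: paleo, no coconut — valid

F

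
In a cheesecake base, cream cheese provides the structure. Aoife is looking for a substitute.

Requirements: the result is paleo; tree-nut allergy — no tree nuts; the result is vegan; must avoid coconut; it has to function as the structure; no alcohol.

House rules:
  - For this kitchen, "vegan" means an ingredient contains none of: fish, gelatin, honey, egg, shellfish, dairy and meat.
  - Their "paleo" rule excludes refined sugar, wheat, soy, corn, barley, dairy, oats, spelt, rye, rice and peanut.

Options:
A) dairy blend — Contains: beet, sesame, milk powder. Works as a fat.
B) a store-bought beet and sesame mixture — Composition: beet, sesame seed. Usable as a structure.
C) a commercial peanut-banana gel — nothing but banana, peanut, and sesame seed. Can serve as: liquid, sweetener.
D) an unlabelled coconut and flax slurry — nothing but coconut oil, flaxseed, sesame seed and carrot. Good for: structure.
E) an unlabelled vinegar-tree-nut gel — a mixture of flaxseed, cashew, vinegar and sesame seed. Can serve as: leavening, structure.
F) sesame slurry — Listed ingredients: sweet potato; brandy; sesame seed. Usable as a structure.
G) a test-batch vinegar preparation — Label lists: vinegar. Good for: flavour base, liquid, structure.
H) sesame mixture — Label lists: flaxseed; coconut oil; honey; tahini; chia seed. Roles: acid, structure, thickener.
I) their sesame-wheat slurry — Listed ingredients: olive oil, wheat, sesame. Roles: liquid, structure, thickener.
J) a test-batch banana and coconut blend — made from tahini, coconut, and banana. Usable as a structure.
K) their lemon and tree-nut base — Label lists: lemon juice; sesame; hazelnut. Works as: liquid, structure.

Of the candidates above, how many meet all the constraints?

A: not usable as a structure; has milk powder, so not vegan (and 1 more) — out
B: no coconut, paleo — OK
C: not usable as a structure; has peanut, so not paleo — reject
D: has coconut oil, so not coconut-free — no
E: has cashew, so not tree-nut-free — reject
F: has brandy, so not alcohol-free — out
G: works as a structure, no alcohol, paleo — keep
H: has honey, so not vegan; has coconut oil, so not coconut-free — reject
I: has wheat, so not paleo — out
J: has coconut, so not coconut-free — out
K: has hazelnut, so not tree-nut-free — reject

2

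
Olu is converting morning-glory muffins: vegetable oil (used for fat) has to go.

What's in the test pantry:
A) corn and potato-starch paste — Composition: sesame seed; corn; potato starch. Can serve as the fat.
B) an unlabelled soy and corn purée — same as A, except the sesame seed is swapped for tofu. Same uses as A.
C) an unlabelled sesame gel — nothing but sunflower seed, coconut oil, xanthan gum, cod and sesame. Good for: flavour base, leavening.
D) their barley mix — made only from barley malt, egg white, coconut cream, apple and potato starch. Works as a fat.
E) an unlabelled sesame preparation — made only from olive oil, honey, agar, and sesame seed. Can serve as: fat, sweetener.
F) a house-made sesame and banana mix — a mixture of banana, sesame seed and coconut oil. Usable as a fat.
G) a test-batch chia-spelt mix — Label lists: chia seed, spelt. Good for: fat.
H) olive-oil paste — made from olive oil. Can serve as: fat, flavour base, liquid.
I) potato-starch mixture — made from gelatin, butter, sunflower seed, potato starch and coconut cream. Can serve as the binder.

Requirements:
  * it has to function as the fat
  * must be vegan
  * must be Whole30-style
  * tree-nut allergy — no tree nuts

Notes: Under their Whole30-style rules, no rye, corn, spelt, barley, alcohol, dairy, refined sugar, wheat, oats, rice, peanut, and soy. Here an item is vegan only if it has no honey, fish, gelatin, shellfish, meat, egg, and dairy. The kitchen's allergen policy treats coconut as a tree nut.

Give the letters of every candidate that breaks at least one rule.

A, B, C, D, E, F, G, I

A: has corn, so not Whole30-style — out
B: has corn, so not Whole30-style — no
C: not usable as a fat; has cod, so not vegan (and 1 more) — reject
D: has barley malt, so not Whole30-style; has egg white, so not vegan (and 1 more) — reject
E: has honey, so not vegan — reject
F: has coconut oil, so not tree-nut-free — reject
G: has spelt, so not Whole30-style — out
H: works as a fat, Whole30-style, vegan — OK
I: not usable as a fat; has butter, so not Whole30-style (and 2 more) — reject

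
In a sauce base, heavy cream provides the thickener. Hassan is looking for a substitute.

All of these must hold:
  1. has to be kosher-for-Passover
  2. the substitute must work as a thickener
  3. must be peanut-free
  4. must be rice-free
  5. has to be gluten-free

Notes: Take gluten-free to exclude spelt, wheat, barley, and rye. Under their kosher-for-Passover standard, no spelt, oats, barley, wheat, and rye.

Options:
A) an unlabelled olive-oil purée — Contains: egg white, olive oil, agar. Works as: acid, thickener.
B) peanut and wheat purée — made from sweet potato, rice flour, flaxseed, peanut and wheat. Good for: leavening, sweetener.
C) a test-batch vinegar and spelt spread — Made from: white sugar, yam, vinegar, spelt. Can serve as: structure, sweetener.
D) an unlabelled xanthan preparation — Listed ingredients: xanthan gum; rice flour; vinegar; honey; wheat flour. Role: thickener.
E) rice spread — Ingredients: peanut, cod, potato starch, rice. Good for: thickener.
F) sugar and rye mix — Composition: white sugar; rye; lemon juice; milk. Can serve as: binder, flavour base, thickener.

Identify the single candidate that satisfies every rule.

A

A: only egg white, agar, and olive oil; none excluded — OK
B: not usable as a thickener; has wheat, so not gluten-free (and 3 more) — no
C: not usable as a thickener; has spelt, so not gluten-free (and 1 more) — no
D: has wheat flour, so not gluten-free; has wheat flour, so not kosher-for-Passover (and 1 more) — reject
E: has rice, so not rice-free; has peanut, so not peanut-free — out
F: has rye, so not gluten-free; has rye, so not kosher-for-Passover — reject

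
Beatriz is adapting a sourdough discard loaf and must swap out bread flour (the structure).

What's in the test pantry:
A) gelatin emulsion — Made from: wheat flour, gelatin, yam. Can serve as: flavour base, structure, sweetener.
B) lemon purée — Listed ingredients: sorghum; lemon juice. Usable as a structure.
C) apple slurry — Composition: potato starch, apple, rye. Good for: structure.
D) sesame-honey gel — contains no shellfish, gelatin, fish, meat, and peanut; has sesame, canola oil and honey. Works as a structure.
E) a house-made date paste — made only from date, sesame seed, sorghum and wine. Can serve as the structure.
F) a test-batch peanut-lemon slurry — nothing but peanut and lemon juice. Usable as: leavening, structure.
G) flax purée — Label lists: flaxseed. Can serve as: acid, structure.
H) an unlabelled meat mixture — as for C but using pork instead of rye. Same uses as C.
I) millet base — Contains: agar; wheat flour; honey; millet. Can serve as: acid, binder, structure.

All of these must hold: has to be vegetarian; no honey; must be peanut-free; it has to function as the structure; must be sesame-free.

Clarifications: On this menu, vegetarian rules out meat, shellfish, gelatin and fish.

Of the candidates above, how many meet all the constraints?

3

A: has gelatin, so not vegetarian — out
B: only lemon juice and sorghum; none excluded — OK
C: only rye, potato starch and apple; none excluded — valid
D: has honey, so not honey-free; has sesame, so not sesame-free — out
E: has sesame seed, so not sesame-free — reject
F: has peanut, so not peanut-free — no
G: every rule checks out — keep
H: has pork, so not vegetarian — no
I: has honey, so not honey-free — no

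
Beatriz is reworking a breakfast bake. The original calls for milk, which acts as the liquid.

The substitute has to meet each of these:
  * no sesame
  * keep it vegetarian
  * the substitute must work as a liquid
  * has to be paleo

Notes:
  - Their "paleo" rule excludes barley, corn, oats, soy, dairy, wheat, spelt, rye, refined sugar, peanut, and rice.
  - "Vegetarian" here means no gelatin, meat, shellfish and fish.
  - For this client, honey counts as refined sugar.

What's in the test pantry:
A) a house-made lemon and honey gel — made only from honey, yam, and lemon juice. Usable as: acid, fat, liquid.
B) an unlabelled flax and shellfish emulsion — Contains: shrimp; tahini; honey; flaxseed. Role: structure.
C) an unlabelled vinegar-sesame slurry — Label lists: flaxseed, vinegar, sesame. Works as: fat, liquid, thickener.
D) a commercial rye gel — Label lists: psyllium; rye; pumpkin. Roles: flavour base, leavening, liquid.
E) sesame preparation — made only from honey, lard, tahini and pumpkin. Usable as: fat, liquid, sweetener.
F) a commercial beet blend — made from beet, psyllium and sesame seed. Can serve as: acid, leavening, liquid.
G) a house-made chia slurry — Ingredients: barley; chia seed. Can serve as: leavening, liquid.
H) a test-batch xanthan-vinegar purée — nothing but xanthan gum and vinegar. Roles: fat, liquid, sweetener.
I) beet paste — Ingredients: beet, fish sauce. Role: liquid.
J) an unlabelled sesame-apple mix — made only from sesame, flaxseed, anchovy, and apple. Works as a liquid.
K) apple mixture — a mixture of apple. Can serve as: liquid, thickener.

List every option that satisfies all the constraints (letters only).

A: has honey, so not paleo — no
B: not usable as a liquid; has honey, so not paleo (and 2 more) — out
C: has sesame, so not sesame-free — no
D: has rye, so not paleo — out
E: has honey, so not paleo; has lard, so not vegetarian (and 1 more) — reject
F: has sesame seed, so not sesame-free — no
G: has barley, so not paleo — no
H: only xanthan gum and vinegar; none excluded — valid
I: has fish sauce, so not vegetarian — out
J: has anchovy, so not vegetarian; has sesame, so not sesame-free — out
K: all constraints satisfied — valid

H, K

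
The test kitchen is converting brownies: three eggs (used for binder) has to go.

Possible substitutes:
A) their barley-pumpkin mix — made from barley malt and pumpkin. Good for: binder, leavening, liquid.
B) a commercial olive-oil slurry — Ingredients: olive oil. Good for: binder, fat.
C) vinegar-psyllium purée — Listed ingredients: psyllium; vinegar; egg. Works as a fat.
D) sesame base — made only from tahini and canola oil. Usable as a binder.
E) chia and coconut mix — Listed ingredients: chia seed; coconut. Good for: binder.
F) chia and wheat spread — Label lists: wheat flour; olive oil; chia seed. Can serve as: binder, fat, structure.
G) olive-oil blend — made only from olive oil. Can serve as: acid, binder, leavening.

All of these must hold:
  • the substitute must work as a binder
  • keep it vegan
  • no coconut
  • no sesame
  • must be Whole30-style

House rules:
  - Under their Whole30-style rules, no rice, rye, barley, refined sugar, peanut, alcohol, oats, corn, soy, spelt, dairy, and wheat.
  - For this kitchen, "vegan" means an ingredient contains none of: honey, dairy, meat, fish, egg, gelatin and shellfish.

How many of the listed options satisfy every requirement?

A: has barley malt, so not Whole30-style — no
B: Whole30-style, vegan — keep
C: not usable as a binder; has egg, so not vegan — out
D: has tahini, so not sesame-free — reject
E: has coconut, so not coconut-free — no
F: has wheat flour, so not Whole30-style — reject
G: nothing on the exclusion list — keep

2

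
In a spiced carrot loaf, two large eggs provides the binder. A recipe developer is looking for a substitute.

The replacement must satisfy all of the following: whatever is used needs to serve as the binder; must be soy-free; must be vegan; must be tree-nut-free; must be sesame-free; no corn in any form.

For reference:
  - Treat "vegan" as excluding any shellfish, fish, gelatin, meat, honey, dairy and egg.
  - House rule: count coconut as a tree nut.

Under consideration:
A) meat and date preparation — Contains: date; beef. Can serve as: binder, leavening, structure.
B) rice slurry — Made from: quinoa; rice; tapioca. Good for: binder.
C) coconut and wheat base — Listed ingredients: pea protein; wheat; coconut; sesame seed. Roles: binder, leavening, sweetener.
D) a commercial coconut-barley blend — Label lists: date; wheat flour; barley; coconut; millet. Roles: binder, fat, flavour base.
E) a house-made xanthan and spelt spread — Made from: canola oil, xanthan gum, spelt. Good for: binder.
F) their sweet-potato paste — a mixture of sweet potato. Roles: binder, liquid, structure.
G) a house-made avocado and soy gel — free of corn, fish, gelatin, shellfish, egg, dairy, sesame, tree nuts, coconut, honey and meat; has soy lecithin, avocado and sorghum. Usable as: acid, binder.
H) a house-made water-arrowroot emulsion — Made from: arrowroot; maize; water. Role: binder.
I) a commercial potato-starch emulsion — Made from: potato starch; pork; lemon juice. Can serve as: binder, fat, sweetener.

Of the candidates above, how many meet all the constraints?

A: has beef, so not vegan — no
B: no corn, tree-nut-free — OK
C: has sesame seed, so not sesame-free; has coconut, so not tree-nut-free — no
D: has coconut, so not tree-nut-free — reject
E: only spelt, canola oil and xanthan gum; none excluded — keep
F: all constraints satisfied — keep
G: has soy lecithin, so not soy-free — reject
H: has maize, so not corn-free — out
I: has pork, so not vegan — out

3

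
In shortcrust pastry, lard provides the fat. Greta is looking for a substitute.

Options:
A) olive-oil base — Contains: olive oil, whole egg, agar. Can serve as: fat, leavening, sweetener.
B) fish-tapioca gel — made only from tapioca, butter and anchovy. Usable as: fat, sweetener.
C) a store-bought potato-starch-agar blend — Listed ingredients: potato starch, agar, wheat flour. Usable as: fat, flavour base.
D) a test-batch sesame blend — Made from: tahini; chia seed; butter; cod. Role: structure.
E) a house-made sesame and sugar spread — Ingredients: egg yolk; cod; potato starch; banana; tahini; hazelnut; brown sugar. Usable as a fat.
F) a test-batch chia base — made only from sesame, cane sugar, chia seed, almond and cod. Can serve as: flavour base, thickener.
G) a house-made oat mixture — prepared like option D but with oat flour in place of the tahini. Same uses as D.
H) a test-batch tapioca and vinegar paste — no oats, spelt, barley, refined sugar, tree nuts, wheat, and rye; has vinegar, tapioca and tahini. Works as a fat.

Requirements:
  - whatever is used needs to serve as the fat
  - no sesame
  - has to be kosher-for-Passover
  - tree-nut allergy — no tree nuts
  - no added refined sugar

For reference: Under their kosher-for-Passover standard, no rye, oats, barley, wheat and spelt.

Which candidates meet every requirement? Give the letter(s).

A, B

A: only whole egg, agar and olive oil; none excluded — keep
B: only butter, anchovy and tapioca; none excluded — keep
C: has wheat flour, so not kosher-for-Passover — reject
D: not usable as a fat; has tahini, so not sesame-free — no
E: has tahini, so not sesame-free; has brown sugar, so not no-added-sugar (and 1 more) — reject
F: not usable as a fat; has sesame, so not sesame-free (and 2 more) — out
G: not usable as a fat; has oat flour, so not kosher-for-Passover — out
H: has tahini, so not sesame-free — reject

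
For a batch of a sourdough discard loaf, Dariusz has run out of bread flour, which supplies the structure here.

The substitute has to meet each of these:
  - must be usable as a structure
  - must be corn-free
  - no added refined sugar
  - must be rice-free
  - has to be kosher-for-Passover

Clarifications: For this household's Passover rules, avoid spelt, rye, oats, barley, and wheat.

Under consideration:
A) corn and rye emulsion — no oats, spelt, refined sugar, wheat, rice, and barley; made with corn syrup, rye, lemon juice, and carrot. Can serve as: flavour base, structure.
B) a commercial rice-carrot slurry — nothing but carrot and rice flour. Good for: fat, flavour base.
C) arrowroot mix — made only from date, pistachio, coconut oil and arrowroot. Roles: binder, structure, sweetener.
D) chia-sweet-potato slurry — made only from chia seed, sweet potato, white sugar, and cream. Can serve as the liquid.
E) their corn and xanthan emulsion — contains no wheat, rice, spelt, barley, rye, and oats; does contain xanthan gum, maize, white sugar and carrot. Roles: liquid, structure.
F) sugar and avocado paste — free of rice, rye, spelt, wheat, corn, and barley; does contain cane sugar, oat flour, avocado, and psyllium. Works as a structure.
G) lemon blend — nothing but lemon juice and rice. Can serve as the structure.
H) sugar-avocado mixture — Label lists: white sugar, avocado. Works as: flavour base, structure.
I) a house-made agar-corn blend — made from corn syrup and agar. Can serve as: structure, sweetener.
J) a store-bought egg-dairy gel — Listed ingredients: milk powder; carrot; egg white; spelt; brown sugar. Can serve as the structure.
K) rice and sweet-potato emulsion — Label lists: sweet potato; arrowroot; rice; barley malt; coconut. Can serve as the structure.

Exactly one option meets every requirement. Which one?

C

A: has rye, so not kosher-for-Passover; has corn syrup, so not corn-free — reject
B: not usable as a structure; has rice flour, so not rice-free — no
C: coconut oil and pistachio etc. — none of it excluded — OK
D: not usable as a structure; has white sugar, so not no-added-sugar — no
E: has white sugar, so not no-added-sugar; has maize, so not corn-free — out
F: has oat flour, so not kosher-for-Passover; has cane sugar, so not no-added-sugar — out
G: has rice, so not rice-free — reject
H: has white sugar, so not no-added-sugar — reject
I: has corn syrup, so not corn-free — out
J: has spelt, so not kosher-for-Passover; has brown sugar, so not no-added-sugar — no
K: has barley malt, so not kosher-for-Passover; has rice, so not rice-free — no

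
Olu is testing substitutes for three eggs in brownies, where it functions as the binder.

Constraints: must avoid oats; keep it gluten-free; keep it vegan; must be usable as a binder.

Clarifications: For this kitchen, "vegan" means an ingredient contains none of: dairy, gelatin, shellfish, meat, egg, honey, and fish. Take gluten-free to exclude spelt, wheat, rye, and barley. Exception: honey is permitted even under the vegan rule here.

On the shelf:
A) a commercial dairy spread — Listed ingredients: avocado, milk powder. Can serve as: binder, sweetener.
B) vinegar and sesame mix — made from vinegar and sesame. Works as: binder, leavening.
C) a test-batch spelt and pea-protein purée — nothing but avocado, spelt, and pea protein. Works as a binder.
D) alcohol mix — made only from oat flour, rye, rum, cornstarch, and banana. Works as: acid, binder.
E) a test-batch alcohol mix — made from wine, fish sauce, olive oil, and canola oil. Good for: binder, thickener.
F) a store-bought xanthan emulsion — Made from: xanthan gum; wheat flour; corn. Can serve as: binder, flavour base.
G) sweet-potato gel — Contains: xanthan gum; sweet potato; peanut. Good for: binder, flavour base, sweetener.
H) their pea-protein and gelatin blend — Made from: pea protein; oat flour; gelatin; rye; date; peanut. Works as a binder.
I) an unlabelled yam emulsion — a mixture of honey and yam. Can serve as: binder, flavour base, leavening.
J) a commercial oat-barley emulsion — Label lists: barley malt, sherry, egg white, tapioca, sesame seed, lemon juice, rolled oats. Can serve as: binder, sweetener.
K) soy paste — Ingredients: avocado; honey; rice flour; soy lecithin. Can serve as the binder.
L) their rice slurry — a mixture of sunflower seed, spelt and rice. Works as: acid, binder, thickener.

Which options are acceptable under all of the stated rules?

B, G, I, K

A: has milk powder, so not vegan — no
B: all constraints satisfied — OK
C: has spelt, so not gluten-free — out
D: has rye, so not gluten-free; has oat flour, so not oat-free — no
E: has fish sauce, so not vegan — out
F: has wheat flour, so not gluten-free — out
G: only peanut, sweet potato, and xanthan gum; none excluded — valid
H: has gelatin, so not vegan; has rye, so not gluten-free (and 1 more) — reject
I: honey is permitted under the vegan carve-out; nothing else excluded — keep
J: has egg white, so not vegan; has barley malt, so not gluten-free (and 1 more) — no
K: honey is permitted under the vegan carve-out; nothing else excluded — keep
L: has spelt, so not gluten-free — reject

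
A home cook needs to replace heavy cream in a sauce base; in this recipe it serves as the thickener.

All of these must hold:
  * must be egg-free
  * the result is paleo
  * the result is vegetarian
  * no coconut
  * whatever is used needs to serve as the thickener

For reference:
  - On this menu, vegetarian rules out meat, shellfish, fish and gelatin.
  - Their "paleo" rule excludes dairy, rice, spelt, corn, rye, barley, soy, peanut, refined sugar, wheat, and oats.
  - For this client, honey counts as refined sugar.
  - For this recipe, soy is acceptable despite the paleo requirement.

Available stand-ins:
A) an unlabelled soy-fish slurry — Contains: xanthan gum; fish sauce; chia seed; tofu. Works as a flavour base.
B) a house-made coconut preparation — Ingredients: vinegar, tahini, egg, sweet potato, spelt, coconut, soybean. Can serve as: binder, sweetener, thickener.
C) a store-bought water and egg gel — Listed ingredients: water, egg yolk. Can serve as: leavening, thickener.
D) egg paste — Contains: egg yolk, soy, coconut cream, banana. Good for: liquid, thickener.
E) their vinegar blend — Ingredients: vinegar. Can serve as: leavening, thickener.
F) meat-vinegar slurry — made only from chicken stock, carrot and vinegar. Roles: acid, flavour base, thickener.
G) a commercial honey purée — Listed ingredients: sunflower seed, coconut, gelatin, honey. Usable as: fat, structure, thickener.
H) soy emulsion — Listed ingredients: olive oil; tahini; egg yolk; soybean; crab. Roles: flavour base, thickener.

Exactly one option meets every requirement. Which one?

A: not usable as a thickener; has fish sauce, so not vegetarian — out
B: has spelt, so not paleo; has egg, so not egg-free (and 1 more) — no
C: has egg yolk, so not egg-free — reject
D: has egg yolk, so not egg-free; has coconut cream, so not coconut-free — no
E: all constraints satisfied — OK
F: has chicken stock, so not vegetarian — no
G: has gelatin, so not vegetarian; has honey, so not paleo (and 1 more) — reject
H: has crab, so not vegetarian; has egg yolk, so not egg-free — no

E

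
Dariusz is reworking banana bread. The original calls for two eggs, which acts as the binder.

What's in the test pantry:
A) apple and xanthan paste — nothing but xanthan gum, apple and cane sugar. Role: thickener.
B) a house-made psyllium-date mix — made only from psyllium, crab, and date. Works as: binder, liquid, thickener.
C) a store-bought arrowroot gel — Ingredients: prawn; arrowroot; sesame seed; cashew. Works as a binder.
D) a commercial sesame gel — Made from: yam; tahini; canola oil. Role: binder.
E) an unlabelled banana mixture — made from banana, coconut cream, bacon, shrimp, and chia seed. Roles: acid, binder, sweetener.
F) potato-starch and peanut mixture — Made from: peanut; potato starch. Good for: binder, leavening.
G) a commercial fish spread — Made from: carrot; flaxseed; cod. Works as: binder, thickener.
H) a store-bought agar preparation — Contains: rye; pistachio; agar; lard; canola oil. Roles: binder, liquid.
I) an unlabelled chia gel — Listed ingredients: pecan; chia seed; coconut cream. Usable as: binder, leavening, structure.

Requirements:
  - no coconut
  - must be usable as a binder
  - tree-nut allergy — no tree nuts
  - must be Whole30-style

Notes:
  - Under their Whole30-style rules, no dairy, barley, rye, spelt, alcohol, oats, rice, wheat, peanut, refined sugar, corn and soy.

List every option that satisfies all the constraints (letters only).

A: not usable as a binder; has cane sugar, so not Whole30-style — out
B: every rule checks out — valid
C: has cashew, so not tree-nut-free — no
D: Whole30-style, no tree nuts — valid
E: has coconut cream, so not coconut-free — reject
F: has peanut, so not Whole30-style — no
G: no tree nuts, no coconut — OK
H: has rye, so not Whole30-style; has pistachio, so not tree-nut-free — reject
I: has pecan, so not tree-nut-free; has coconut cream, so not coconut-free — reject

B, D, G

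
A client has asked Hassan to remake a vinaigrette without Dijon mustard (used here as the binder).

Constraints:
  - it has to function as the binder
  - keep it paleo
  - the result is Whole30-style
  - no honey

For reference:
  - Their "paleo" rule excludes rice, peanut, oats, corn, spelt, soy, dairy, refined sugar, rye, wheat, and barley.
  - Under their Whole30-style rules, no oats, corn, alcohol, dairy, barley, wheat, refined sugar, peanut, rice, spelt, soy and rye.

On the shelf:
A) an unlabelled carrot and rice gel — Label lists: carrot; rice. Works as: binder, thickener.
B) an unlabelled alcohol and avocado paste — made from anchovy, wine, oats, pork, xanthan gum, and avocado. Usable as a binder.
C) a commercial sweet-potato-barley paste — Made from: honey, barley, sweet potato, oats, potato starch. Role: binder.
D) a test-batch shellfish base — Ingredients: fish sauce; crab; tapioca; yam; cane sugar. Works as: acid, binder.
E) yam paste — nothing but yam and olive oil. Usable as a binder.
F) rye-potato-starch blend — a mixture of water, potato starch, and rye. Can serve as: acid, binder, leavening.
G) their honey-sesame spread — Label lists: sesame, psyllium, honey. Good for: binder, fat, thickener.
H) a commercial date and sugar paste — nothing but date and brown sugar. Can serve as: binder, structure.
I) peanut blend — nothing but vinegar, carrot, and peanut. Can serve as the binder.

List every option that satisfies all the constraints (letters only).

E

A: has rice, so not paleo; has rice, so not Whole30-style — no
B: has oats, so not paleo; has wine, so not Whole30-style — reject
C: has barley, so not paleo; has barley, so not Whole30-style (and 1 more) — out
D: has cane sugar, so not paleo; has cane sugar, so not Whole30-style — reject
E: paleo, no honey — valid
F: has rye, so not paleo; has rye, so not Whole30-style — out
G: has honey, so not honey-free — no
H: has brown sugar, so not paleo; has brown sugar, so not Whole30-style — out
I: has peanut, so not paleo; has peanut, so not Whole30-style — reject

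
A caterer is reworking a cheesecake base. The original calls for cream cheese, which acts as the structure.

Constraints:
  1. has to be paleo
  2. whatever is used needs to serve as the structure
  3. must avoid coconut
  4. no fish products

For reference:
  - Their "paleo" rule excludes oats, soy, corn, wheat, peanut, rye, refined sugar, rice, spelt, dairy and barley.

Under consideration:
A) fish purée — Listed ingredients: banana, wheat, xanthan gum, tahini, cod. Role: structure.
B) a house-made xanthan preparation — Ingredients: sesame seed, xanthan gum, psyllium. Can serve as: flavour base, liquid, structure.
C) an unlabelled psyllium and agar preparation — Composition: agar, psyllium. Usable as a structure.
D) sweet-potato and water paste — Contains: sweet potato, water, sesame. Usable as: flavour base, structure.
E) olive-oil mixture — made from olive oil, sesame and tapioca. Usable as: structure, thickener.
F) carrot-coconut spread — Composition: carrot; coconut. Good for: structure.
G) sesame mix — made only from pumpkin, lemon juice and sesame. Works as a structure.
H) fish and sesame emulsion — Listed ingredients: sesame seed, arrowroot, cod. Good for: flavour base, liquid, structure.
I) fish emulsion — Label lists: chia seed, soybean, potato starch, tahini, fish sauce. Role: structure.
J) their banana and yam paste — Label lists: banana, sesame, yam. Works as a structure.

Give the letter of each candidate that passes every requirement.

B, C, D, E, G, J

A: has wheat, so not paleo; has cod, so not fish-free — no
B: all constraints satisfied — valid
C: only agar and psyllium; none excluded — valid
D: no fish, paleo — keep
E: only sesame, tapioca and olive oil; none excluded — OK
F: has coconut, so not coconut-free — reject
G: only sesame, lemon juice, and pumpkin; none excluded — valid
H: has cod, so not fish-free — reject
I: has soybean, so not paleo; has fish sauce, so not fish-free — reject
J: every rule checks out — keep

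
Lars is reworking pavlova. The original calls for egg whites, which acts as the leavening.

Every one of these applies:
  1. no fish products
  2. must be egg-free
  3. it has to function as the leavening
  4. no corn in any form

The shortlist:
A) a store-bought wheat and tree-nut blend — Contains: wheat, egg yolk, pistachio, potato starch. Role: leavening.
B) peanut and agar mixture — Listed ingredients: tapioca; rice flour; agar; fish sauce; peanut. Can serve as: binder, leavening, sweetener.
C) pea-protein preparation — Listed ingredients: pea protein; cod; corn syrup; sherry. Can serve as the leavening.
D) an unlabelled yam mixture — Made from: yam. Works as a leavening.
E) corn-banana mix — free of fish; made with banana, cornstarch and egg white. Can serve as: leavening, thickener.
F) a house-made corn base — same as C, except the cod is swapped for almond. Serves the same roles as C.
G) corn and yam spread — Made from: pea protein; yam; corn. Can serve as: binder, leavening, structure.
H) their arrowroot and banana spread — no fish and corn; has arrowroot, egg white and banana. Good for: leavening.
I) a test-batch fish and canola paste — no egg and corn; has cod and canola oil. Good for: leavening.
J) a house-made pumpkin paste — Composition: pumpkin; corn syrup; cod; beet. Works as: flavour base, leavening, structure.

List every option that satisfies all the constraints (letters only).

A: has egg yolk, so not egg-free — reject
B: has fish sauce, so not fish-free — no
C: has cod, so not fish-free; has corn syrup, so not corn-free — out
D: works as a leavening, no egg, no corn — OK
E: has egg white, so not egg-free; has cornstarch, so not corn-free — out
F: has corn syrup, so not corn-free — reject
G: has corn, so not corn-free — reject
H: has egg white, so not egg-free — out
I: has cod, so not fish-free — reject
J: has cod, so not fish-free; has corn syrup, so not corn-free — out

D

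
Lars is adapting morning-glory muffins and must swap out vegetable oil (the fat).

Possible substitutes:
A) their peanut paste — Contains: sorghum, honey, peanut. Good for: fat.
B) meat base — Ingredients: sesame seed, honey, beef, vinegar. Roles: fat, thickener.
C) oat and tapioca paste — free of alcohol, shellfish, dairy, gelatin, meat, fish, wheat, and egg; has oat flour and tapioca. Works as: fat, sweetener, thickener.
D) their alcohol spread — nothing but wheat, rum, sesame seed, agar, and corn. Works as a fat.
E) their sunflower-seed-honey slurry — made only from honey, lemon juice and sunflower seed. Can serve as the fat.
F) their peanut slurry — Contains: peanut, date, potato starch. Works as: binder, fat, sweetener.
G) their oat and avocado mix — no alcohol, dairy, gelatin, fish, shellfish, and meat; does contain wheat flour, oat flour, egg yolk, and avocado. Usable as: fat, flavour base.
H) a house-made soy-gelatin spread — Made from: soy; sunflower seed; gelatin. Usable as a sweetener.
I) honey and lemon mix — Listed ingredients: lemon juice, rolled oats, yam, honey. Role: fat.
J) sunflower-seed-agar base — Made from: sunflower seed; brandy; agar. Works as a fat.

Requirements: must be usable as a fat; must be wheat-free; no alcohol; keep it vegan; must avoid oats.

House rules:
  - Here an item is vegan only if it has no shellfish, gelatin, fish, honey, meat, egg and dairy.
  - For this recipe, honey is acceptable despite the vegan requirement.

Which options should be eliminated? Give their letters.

B, C, D, G, H, I, J

A: honey is permitted under the vegan carve-out; nothing else excluded — keep
B: has beef, so not vegan — no
C: has oat flour, so not oat-free — no
D: has rum, so not alcohol-free; has wheat, so not wheat-free — reject
E: honey is permitted under the vegan carve-out; nothing else excluded — OK
F: no wheat, no oats — OK
G: has egg yolk, so not vegan; has oat flour, so not oat-free (and 1 more) — out
H: not usable as a fat; has gelatin, so not vegan — out
I: has rolled oats, so not oat-free — reject
J: has brandy, so not alcohol-free — out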